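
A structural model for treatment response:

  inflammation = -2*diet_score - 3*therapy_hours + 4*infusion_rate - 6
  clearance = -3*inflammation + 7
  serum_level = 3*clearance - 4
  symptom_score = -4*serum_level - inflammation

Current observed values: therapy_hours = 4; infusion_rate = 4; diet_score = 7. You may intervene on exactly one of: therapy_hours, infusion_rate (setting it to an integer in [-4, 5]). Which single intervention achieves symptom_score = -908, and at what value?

set infusion_rate = 2

Intervening on therapy_hours: symptom_score = -105*therapy_hours - 208. Reaching -908 requires therapy_hours = 20/3, not an integer.
Intervening on infusion_rate: with other inputs at their observed values, symptom_score = 140*infusion_rate - 1188. Solving for -908 gives infusion_rate = 2, within [-4, 5].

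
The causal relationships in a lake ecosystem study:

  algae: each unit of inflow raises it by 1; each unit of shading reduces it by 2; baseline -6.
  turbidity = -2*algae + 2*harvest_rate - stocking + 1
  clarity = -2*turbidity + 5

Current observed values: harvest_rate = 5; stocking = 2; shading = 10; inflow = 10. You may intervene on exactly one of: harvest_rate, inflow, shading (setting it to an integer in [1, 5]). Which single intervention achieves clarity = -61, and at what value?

set harvest_rate = 1

Intervening on harvest_rate: with other inputs at their observed values, clarity = -4*harvest_rate - 57. Solving for -61 gives harvest_rate = 1, within [1, 5].
Intervening on inflow: clarity = 4*inflow - 117. Reaching -61 requires inflow = 14, outside [1, 5].
Intervening on shading: clarity = -8*shading + 3. Reaching -61 requires shading = 8, outside [1, 5].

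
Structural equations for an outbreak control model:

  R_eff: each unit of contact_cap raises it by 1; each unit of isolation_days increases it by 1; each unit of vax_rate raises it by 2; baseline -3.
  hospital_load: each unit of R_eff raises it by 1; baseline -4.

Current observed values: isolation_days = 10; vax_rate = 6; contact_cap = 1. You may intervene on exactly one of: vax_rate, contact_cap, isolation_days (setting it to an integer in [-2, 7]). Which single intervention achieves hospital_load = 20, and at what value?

set contact_cap = 5

Intervening on vax_rate: hospital_load = 2*vax_rate + 4. Reaching 20 requires vax_rate = 8, outside [-2, 7].
Intervening on contact_cap: with other inputs at their observed values, hospital_load = contact_cap + 15. Solving for 20 gives contact_cap = 5, within [-2, 7].
Intervening on isolation_days: hospital_load = isolation_days + 6. Reaching 20 requires isolation_days = 14, outside [-2, 7].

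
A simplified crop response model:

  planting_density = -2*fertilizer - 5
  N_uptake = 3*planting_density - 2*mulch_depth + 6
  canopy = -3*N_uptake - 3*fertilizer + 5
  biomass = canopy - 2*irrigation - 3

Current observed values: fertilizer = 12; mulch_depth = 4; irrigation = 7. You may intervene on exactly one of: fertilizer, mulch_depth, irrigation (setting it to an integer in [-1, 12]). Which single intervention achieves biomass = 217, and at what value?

set irrigation = 8

Intervening on fertilizer: biomass = 15*fertilizer + 39. Reaching 217 requires fertilizer = 178/15, not an integer.
Intervening on mulch_depth: biomass = 6*mulch_depth + 195. Reaching 217 requires mulch_depth = 11/3, not an integer.
Intervening on irrigation: with other inputs at their observed values, biomass = -2*irrigation + 233. Solving for 217 gives irrigation = 8, within [-1, 12].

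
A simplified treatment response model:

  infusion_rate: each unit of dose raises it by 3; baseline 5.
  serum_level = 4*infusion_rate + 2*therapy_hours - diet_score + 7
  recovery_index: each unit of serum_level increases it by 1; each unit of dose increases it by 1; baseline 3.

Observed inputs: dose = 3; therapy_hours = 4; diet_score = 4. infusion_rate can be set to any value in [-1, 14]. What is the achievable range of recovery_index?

Intervening on infusion_rate fixes its value directly, overriding its dependence on dose.
Substituting into the serum_level equation gives serum_level = 4*infusion_rate + 11.
This gives recovery_index = 4*infusion_rate + 17.
Linear in infusion_rate, so extremes are at the endpoints: infusion_rate = -1 gives recovery_index = 13; infusion_rate = 14 gives recovery_index = 73.

13 to 73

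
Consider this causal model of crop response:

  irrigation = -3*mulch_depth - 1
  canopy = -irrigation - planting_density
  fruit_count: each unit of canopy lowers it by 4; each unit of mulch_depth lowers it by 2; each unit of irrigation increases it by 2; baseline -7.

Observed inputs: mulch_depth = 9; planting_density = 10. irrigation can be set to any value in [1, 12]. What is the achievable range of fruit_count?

21 to 87

Intervening on irrigation fixes its value directly, overriding its dependence on mulch_depth.
Substituting into the canopy equation gives canopy = -irrigation - 10.
fruit_count becomes 6*irrigation + 15.
Linear in irrigation, so extremes are at the endpoints: irrigation = 1 gives fruit_count = 21; irrigation = 12 gives fruit_count = 87.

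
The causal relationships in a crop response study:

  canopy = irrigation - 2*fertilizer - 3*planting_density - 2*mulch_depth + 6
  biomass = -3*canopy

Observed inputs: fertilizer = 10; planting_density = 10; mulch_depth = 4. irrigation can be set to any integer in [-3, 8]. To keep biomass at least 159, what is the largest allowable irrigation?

irrigation = -1

Substituting into the canopy equation gives canopy = irrigation - 52.
Substituting into the biomass equation gives biomass = -3*irrigation + 156.
Require -3*irrigation + 156 ≥ 159, so irrigation ≤ -1.
The largest integer in [-3, 8] satisfying this is -1.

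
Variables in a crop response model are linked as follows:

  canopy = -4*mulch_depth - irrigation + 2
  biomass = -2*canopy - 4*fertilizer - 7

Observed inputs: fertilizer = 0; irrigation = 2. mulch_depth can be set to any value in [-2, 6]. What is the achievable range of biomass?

-23 to 41

Substituting into the canopy equation gives canopy = -4*mulch_depth.
This gives biomass = 8*mulch_depth - 7.
Linear in mulch_depth, so extremes are at the endpoints: mulch_depth = -2 gives biomass = -23; mulch_depth = 6 gives biomass = 41.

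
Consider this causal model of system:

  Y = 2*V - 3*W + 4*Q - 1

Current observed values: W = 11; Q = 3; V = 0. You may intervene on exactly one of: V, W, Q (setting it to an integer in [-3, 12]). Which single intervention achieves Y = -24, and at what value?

set V = -1

Intervening on V: with other inputs at their observed values, Y = 2*V - 22. Solving for -24 gives V = -1, within [-3, 12].
Intervening on W: Y = -3*W + 11. Reaching -24 requires W = 35/3, not an integer.
Intervening on Q: Y = 4*Q - 34. Reaching -24 requires Q = 5/2, not an integer.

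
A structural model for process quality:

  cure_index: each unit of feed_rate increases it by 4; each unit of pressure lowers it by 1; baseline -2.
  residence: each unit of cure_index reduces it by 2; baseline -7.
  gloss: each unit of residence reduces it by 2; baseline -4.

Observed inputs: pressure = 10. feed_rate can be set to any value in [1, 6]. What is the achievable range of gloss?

Substituting into the cure_index equation gives cure_index = 4*feed_rate - 12.
residence becomes -8*feed_rate + 17.
Substituting into the gloss equation gives gloss = 16*feed_rate - 38.
Linear in feed_rate, so extremes are at the endpoints: feed_rate = 1 gives gloss = -22; feed_rate = 6 gives gloss = 58.

-22 to 58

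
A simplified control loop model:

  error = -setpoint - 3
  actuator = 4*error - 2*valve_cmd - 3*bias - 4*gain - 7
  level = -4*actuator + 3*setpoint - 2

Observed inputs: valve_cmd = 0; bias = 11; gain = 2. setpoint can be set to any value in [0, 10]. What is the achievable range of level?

Substituting into the actuator equation gives actuator = -4*setpoint - 60.
So level = 19*setpoint + 238.
Linear in setpoint, so extremes are at the endpoints: setpoint = 0 gives level = 238; setpoint = 10 gives level = 428.

238 to 428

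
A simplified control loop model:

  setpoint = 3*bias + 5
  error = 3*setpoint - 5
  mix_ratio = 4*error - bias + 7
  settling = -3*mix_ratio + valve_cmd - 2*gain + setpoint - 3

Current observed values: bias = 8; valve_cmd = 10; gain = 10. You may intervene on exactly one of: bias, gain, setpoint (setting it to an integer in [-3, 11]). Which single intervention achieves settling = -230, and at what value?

Intervening on bias: settling = -102*bias - 149. Reaching -230 requires bias = 27/34, not an integer.
Intervening on gain: settling = -2*gain - 945. Reaching -230 requires gain = -715/2, not an integer.
Intervening on setpoint: with other inputs at their observed values, settling = -35*setpoint + 50. Solving for -230 gives setpoint = 8, within [-3, 11].

set setpoint = 8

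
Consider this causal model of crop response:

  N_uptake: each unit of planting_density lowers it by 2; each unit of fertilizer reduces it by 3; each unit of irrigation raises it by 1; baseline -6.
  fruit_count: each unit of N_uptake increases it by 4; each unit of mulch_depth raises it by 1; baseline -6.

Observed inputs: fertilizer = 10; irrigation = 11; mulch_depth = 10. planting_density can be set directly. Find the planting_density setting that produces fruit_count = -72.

Substituting into the N_uptake equation gives N_uptake = -2*planting_density - 25.
Substituting into the fruit_count equation gives fruit_count = -8*planting_density - 96.
Solve -8*planting_density - 96 = -72: planting_density = (-72 + 96) / -8 = -3.

planting_density = -3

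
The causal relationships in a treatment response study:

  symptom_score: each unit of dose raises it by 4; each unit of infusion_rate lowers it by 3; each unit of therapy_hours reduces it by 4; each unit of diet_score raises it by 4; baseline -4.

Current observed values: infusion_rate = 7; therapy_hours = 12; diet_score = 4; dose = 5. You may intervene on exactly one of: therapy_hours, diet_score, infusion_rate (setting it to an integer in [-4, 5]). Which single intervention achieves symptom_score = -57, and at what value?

set diet_score = -1

Intervening on therapy_hours: symptom_score = -4*therapy_hours + 11. Reaching -57 requires therapy_hours = 17, outside [-4, 5].
Intervening on diet_score: with other inputs at their observed values, symptom_score = 4*diet_score - 53. Solving for -57 gives diet_score = -1, within [-4, 5].
Intervening on infusion_rate: symptom_score = -3*infusion_rate - 16. Reaching -57 requires infusion_rate = 41/3, not an integer.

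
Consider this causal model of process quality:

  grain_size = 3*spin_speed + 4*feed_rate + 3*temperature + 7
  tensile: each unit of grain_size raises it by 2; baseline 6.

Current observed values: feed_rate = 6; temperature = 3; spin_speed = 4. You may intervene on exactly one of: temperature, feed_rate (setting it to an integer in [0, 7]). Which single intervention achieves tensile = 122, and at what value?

Intervening on temperature: with other inputs at their observed values, tensile = 6*temperature + 92. Solving for 122 gives temperature = 5, within [0, 7].
Intervening on feed_rate: tensile = 8*feed_rate + 62. Reaching 122 requires feed_rate = 15/2, not an integer.

set temperature = 5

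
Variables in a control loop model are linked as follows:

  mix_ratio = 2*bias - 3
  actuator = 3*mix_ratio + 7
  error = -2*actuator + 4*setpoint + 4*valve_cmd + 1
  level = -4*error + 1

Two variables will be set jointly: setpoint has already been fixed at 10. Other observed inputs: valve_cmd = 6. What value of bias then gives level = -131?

With setpoint held at 10:
Substituting into the actuator equation gives actuator = 6*bias - 2.
Substituting into the error equation gives error = -12*bias + 69.
Substituting into the level equation gives level = 48*bias - 275.
Solve 48*bias - 275 = -131: bias = (-131 + 275) / 48 = 3.

bias = 3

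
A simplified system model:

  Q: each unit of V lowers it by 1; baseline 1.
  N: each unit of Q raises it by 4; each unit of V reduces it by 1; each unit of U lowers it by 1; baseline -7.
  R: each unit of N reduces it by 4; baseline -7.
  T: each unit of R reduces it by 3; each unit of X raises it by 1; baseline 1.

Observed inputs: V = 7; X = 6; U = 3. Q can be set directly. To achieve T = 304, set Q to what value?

Q = 10

Intervening on Q fixes its value directly, overriding its dependence on V.
Substituting into the N equation gives N = 4*Q - 17.
Substituting into the R equation gives R = -16*Q + 61.
T becomes 48*Q - 176.
Solve 48*Q - 176 = 304: Q = (304 + 176) / 48 = 10.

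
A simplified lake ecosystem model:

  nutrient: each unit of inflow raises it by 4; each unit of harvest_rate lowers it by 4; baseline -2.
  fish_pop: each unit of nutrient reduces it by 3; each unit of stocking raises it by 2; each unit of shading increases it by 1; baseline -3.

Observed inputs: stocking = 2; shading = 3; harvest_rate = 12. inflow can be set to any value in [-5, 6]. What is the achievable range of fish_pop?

82 to 214

Substituting into the nutrient equation gives nutrient = 4*inflow - 50.
Substituting into the fish_pop equation gives fish_pop = -12*inflow + 154.
Linear in inflow, so extremes are at the endpoints: inflow = -5 gives fish_pop = 214; inflow = 6 gives fish_pop = 82.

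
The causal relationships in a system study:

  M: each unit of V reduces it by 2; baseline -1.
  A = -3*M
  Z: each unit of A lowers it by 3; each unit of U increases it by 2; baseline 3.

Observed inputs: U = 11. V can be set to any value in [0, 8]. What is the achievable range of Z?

-128 to 16

Substituting into the A equation gives A = 6*V + 3.
Substituting into the Z equation gives Z = -18*V + 16.
Linear in V, so extremes are at the endpoints: V = 0 gives Z = 16; V = 8 gives Z = -128.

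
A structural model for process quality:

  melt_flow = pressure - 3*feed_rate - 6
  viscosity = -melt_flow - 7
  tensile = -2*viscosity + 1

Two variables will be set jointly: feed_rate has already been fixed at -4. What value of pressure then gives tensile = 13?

With feed_rate held at -4:
Substituting into the melt_flow equation gives melt_flow = pressure + 6.
So viscosity = -pressure - 13.
Substituting into the tensile equation gives tensile = 2*pressure + 27.
Solve 2*pressure + 27 = 13: pressure = (13 - 27) / 2 = -7.

pressure = -7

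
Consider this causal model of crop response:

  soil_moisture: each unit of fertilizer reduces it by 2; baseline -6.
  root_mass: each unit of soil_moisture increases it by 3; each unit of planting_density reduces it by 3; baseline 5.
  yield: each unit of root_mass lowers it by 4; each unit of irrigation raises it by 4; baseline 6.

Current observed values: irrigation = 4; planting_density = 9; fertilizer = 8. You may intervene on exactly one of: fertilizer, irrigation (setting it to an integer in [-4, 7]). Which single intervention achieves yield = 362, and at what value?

set irrigation = 1

Intervening on fertilizer: yield = 24*fertilizer + 182. Reaching 362 requires fertilizer = 15/2, not an integer.
Intervening on irrigation: with other inputs at their observed values, yield = 4*irrigation + 358. Solving for 362 gives irrigation = 1, within [-4, 7].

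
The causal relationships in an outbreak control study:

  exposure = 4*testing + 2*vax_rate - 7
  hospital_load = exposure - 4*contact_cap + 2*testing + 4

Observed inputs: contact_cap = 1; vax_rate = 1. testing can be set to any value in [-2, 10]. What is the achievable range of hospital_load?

Substituting into the exposure equation gives exposure = 4*testing - 5.
Substituting into the hospital_load equation gives hospital_load = 6*testing - 5.
Linear in testing, so extremes are at the endpoints: testing = -2 gives hospital_load = -17; testing = 10 gives hospital_load = 55.

-17 to 55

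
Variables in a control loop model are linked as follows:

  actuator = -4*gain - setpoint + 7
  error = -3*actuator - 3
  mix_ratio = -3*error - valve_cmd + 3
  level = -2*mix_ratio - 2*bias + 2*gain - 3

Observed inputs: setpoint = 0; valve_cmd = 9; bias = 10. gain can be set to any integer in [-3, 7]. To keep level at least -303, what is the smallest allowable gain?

gain = -2

Substituting into the actuator equation gives actuator = -4*gain + 7.
So error = 12*gain - 24.
mix_ratio becomes -36*gain + 66.
So level = 74*gain - 155.
Require 74*gain - 155 ≥ -303, so gain ≥ -2.
The smallest integer in [-3, 7] satisfying this is -2.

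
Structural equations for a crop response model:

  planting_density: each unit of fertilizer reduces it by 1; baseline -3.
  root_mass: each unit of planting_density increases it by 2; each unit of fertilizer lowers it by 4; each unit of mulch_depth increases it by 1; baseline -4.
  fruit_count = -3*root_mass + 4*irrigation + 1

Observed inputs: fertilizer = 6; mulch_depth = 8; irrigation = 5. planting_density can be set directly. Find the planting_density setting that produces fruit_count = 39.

planting_density = 7

Intervening on planting_density fixes its value directly, overriding its dependence on fertilizer.
Substituting into the root_mass equation gives root_mass = 2*planting_density - 20.
This gives fruit_count = -6*planting_density + 81.
Solve -6*planting_density + 81 = 39: planting_density = (39 - 81) / -6 = 7.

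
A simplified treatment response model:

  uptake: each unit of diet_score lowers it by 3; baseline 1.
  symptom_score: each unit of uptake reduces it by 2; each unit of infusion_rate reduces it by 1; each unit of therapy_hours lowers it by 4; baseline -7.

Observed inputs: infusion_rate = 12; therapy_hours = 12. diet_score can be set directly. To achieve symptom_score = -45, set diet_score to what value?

Substituting into the symptom_score equation gives symptom_score = 6*diet_score - 69.
Solve 6*diet_score - 69 = -45: diet_score = (-45 + 69) / 6 = 4.

diet_score = 4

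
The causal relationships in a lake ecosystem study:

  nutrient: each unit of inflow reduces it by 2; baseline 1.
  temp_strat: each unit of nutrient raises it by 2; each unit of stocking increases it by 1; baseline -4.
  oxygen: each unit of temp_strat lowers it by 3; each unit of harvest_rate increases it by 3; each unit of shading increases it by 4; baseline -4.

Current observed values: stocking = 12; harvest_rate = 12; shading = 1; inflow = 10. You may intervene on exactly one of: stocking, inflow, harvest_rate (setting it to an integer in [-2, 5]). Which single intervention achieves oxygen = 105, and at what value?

Intervening on stocking: oxygen = -3*stocking + 162. Reaching 105 requires stocking = 19, outside [-2, 5].
Intervening on inflow: oxygen = 12*inflow + 6. Reaching 105 requires inflow = 33/4, not an integer.
Intervening on harvest_rate: with other inputs at their observed values, oxygen = 3*harvest_rate + 90. Solving for 105 gives harvest_rate = 5, within [-2, 5].

set harvest_rate = 5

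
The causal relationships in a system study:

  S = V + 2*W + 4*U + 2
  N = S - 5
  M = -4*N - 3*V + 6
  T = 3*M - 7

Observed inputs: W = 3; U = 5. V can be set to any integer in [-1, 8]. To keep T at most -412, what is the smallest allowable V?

Substituting into the S equation gives S = V + 28.
This gives N = V + 23.
M becomes -7*V - 86.
This gives T = -21*V - 265.
Require -21*V - 265 ≤ -412, so V ≥ 7.
The smallest integer in [-1, 8] satisfying this is 7.

V = 7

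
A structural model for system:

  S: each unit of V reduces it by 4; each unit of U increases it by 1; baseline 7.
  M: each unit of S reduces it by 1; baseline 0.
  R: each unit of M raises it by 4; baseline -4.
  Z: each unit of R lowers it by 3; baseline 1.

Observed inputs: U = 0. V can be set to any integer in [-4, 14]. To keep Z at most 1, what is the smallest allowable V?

Substituting into the S equation gives S = -4*V + 7.
Substituting into the M equation gives M = 4*V - 7.
Substituting into the R equation gives R = 16*V - 32.
Substituting into the Z equation gives Z = -48*V + 97.
Require -48*V + 97 ≤ 1, so V ≥ 2.
The smallest integer in [-4, 14] satisfying this is 2.

V = 2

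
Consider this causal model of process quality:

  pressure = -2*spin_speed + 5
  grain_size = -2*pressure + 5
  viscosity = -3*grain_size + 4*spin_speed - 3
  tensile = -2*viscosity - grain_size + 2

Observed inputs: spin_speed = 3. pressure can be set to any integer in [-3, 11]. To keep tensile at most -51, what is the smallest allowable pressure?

Intervening on pressure fixes its value directly, overriding its dependence on spin_speed.
Substituting into the viscosity equation gives viscosity = 6*pressure - 6.
So tensile = -10*pressure + 9.
Require -10*pressure + 9 ≤ -51, so pressure ≥ 6.
The smallest integer in [-3, 11] satisfying this is 6.

pressure = 6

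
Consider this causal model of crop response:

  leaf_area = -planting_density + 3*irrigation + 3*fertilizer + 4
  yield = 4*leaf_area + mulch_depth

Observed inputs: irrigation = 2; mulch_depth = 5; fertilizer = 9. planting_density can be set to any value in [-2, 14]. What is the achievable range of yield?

97 to 161

Substituting into the leaf_area equation gives leaf_area = -planting_density + 37.
Substituting into the yield equation gives yield = -4*planting_density + 153.
Linear in planting_density, so extremes are at the endpoints: planting_density = -2 gives yield = 161; planting_density = 14 gives yield = 97.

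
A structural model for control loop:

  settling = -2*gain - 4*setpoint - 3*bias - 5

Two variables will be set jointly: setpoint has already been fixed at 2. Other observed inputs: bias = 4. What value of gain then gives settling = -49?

gain = 12

With setpoint held at 2:
Substituting into the settling equation gives settling = -2*gain - 25.
Solve -2*gain - 25 = -49: gain = (-49 + 25) / -2 = 12.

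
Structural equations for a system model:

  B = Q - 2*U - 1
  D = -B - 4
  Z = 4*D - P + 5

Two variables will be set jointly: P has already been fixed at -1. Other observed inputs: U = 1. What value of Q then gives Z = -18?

Q = 5

With P held at -1:
Substituting into the B equation gives B = Q - 3.
So D = -Q - 1.
Z becomes -4*Q + 2.
Solve -4*Q + 2 = -18: Q = (-18 - 2) / -4 = 5.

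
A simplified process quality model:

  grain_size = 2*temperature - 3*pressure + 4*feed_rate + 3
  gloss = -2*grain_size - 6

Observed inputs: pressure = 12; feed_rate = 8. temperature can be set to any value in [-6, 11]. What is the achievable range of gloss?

-48 to 20

Substituting into the grain_size equation gives grain_size = 2*temperature - 1.
Substituting into the gloss equation gives gloss = -4*temperature - 4.
Linear in temperature, so extremes are at the endpoints: temperature = -6 gives gloss = 20; temperature = 11 gives gloss = -48.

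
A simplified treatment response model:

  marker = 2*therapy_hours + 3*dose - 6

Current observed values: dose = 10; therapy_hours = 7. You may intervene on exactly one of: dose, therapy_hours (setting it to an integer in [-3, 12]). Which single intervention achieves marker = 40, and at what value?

Intervening on dose: marker = 3*dose + 8. Reaching 40 requires dose = 32/3, not an integer.
Intervening on therapy_hours: with other inputs at their observed values, marker = 2*therapy_hours + 24. Solving for 40 gives therapy_hours = 8, within [-3, 12].

set therapy_hours = 8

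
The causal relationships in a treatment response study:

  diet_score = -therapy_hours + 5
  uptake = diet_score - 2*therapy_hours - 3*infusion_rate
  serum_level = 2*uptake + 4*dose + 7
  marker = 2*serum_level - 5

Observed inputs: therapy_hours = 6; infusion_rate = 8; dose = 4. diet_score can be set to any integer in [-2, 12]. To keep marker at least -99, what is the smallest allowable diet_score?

diet_score = 1

Intervening on diet_score fixes its value directly, overriding its dependence on therapy_hours.
Substituting into the uptake equation gives uptake = diet_score - 36.
Substituting into the serum_level equation gives serum_level = 2*diet_score - 49.
This gives marker = 4*diet_score - 103.
Require 4*diet_score - 103 ≥ -99, so diet_score ≥ 1.
The smallest integer in [-2, 12] satisfying this is 1.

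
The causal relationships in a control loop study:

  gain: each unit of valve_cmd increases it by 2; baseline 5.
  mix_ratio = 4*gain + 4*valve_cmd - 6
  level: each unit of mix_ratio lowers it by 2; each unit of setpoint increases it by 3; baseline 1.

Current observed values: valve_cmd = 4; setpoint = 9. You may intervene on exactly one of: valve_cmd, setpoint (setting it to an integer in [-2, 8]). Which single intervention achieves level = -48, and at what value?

set valve_cmd = 2

Intervening on valve_cmd: with other inputs at their observed values, level = -24*valve_cmd. Solving for -48 gives valve_cmd = 2, within [-2, 8].
Intervening on setpoint: level = 3*setpoint - 123. Reaching -48 requires setpoint = 25, outside [-2, 8].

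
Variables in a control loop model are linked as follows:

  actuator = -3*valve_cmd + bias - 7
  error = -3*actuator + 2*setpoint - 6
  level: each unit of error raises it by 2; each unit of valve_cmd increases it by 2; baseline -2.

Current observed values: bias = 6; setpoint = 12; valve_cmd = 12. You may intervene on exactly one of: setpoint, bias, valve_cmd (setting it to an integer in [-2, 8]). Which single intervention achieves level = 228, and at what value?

Intervening on setpoint: with other inputs at their observed values, level = 4*setpoint + 232. Solving for 228 gives setpoint = -1, within [-2, 8].
Intervening on bias: level = -6*bias + 316. Reaching 228 requires bias = 44/3, not an integer.
Intervening on valve_cmd: level = 20*valve_cmd + 40. Reaching 228 requires valve_cmd = 47/5, not an integer.

set setpoint = -1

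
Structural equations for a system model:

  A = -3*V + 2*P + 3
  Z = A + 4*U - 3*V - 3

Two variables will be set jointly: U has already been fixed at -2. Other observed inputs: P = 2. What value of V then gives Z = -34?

V = 5

With U held at -2:
Substituting into the A equation gives A = -3*V + 7.
This gives Z = -6*V - 4.
Solve -6*V - 4 = -34: V = (-34 + 4) / -6 = 5.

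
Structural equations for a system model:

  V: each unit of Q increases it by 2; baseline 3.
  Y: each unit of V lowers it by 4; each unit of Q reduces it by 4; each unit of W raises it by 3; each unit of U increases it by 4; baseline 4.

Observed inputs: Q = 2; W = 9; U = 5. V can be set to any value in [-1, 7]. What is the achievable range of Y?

15 to 47

Intervening on V fixes its value directly, overriding its dependence on Q.
Substituting into the Y equation gives Y = -4*V + 43.
Linear in V, so extremes are at the endpoints: V = -1 gives Y = 47; V = 7 gives Y = 15.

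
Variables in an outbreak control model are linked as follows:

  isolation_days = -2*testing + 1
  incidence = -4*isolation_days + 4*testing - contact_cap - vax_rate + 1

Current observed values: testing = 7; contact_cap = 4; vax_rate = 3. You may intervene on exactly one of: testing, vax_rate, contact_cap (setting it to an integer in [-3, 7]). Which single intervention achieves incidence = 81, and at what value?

Intervening on testing: incidence = 12*testing - 10. Reaching 81 requires testing = 91/12, not an integer.
Intervening on vax_rate: incidence = -vax_rate + 77. Reaching 81 requires vax_rate = -4, outside [-3, 7].
Intervening on contact_cap: with other inputs at their observed values, incidence = -contact_cap + 78. Solving for 81 gives contact_cap = -3, within [-3, 7].

set contact_cap = -3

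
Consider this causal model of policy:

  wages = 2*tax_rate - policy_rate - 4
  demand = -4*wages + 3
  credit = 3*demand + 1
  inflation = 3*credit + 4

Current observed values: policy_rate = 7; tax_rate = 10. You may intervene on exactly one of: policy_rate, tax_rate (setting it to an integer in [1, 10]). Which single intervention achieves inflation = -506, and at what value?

Intervening on policy_rate: with other inputs at their observed values, inflation = 36*policy_rate - 542. Solving for -506 gives policy_rate = 1, within [1, 10].
Intervening on tax_rate: inflation = -72*tax_rate + 430. Reaching -506 requires tax_rate = 13, outside [1, 10].

set policy_rate = 1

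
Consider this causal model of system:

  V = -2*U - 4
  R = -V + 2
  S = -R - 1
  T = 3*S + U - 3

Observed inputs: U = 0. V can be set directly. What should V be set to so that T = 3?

Intervening on V fixes its value directly, overriding its dependence on U.
Substituting into the S equation gives S = V - 3.
This gives T = 3*V - 12.
Solve 3*V - 12 = 3: V = (3 + 12) / 3 = 5.

V = 5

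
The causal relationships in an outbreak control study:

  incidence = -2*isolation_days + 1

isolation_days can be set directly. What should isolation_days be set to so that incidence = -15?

isolation_days = 8

Solve -2*isolation_days + 1 = -15: isolation_days = (-15 - 1) / -2 = 8.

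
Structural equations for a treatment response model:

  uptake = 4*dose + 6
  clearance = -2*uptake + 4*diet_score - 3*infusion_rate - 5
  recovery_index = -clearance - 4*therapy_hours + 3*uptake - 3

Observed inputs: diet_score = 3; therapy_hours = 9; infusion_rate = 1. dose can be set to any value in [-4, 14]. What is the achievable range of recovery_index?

-93 to 267

Substituting into the clearance equation gives clearance = -8*dose - 8.
So recovery_index = 20*dose - 13.
Linear in dose, so extremes are at the endpoints: dose = -4 gives recovery_index = -93; dose = 14 gives recovery_index = 267.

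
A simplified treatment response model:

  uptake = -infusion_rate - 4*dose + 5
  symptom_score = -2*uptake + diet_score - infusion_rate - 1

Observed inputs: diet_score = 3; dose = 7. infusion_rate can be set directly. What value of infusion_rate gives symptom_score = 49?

infusion_rate = 1

Substituting into the uptake equation gives uptake = -infusion_rate - 23.
Substituting into the symptom_score equation gives symptom_score = infusion_rate + 48.
Solve infusion_rate + 48 = 49: infusion_rate = (49 - 48) / 1 = 1.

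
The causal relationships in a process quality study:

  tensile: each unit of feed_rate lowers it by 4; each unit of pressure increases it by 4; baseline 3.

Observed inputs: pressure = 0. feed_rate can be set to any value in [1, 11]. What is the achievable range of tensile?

Substituting into the tensile equation gives tensile = -4*feed_rate + 3.
Linear in feed_rate, so extremes are at the endpoints: feed_rate = 1 gives tensile = -1; feed_rate = 11 gives tensile = -41.

-41 to -1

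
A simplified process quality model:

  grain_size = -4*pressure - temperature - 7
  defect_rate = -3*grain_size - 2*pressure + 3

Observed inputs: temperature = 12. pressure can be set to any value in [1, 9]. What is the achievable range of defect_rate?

Substituting into the grain_size equation gives grain_size = -4*pressure - 19.
This gives defect_rate = 10*pressure + 60.
Linear in pressure, so extremes are at the endpoints: pressure = 1 gives defect_rate = 70; pressure = 9 gives defect_rate = 150.

70 to 150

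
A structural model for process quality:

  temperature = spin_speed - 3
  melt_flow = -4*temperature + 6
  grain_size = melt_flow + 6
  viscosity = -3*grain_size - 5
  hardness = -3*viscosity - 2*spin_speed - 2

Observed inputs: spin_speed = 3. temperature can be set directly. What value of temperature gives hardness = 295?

Intervening on temperature fixes its value directly, overriding its dependence on spin_speed.
Substituting into the grain_size equation gives grain_size = -4*temperature + 12.
Substituting into the viscosity equation gives viscosity = 12*temperature - 41.
Substituting into the hardness equation gives hardness = -36*temperature + 115.
Solve -36*temperature + 115 = 295: temperature = (295 - 115) / -36 = -5.

temperature = -5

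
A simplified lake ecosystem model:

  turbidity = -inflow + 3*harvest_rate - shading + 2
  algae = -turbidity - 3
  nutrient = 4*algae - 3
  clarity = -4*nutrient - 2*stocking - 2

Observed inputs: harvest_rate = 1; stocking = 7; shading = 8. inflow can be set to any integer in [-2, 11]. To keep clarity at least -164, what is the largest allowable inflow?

Substituting into the turbidity equation gives turbidity = -inflow - 3.
algae becomes inflow.
Substituting into the nutrient equation gives nutrient = 4*inflow - 3.
This gives clarity = -16*inflow - 4.
Require -16*inflow - 4 ≥ -164, so inflow ≤ 10.
The largest integer in [-2, 11] satisfying this is 10.

inflow = 10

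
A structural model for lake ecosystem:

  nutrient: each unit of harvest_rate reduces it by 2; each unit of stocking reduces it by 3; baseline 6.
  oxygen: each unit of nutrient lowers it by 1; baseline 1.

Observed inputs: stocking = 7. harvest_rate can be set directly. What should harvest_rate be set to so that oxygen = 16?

harvest_rate = 0

Substituting into the nutrient equation gives nutrient = -2*harvest_rate - 15.
Substituting into the oxygen equation gives oxygen = 2*harvest_rate + 16.
Solve 2*harvest_rate + 16 = 16: harvest_rate = (16 - 16) / 2 = 0.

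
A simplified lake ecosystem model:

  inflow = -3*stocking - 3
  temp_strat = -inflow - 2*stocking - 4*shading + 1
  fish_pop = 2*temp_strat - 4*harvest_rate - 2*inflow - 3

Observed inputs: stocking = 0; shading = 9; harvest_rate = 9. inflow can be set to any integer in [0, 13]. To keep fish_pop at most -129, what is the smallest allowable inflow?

Intervening on inflow fixes its value directly, overriding its dependence on stocking.
Substituting into the temp_strat equation gives temp_strat = -inflow - 35.
Substituting into the fish_pop equation gives fish_pop = -4*inflow - 109.
Require -4*inflow - 109 ≤ -129, so inflow ≥ 5.
The smallest integer in [0, 13] satisfying this is 5.

inflow = 5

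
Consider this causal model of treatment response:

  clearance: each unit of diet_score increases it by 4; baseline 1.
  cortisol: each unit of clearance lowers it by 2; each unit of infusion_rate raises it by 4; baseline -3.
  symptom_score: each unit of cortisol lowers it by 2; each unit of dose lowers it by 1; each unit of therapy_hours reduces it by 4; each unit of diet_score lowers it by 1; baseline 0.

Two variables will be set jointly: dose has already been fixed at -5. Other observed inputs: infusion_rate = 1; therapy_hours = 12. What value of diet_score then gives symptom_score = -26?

With dose held at -5:
Substituting into the cortisol equation gives cortisol = -8*diet_score - 1.
Substituting into the symptom_score equation gives symptom_score = 15*diet_score - 41.
Solve 15*diet_score - 41 = -26: diet_score = (-26 + 41) / 15 = 1.

diet_score = 1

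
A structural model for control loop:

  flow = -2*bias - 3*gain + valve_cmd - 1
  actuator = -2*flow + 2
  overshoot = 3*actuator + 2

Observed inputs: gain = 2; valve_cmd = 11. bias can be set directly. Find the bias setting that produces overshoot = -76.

bias = -5

Substituting into the flow equation gives flow = -2*bias + 4.
This gives actuator = 4*bias - 6.
So overshoot = 12*bias - 16.
Solve 12*bias - 16 = -76: bias = (-76 + 16) / 12 = -5.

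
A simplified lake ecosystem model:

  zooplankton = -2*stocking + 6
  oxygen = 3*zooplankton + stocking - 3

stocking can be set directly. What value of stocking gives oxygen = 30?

Substituting into the oxygen equation gives oxygen = -5*stocking + 15.
Solve -5*stocking + 15 = 30: stocking = (30 - 15) / -5 = -3.

stocking = -3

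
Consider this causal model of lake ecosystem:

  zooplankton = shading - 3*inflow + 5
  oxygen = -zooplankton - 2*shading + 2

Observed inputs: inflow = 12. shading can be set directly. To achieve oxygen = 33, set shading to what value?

Substituting into the zooplankton equation gives zooplankton = shading - 31.
Substituting into the oxygen equation gives oxygen = -3*shading + 33.
Solve -3*shading + 33 = 33: shading = (33 - 33) / -3 = 0.

shading = 0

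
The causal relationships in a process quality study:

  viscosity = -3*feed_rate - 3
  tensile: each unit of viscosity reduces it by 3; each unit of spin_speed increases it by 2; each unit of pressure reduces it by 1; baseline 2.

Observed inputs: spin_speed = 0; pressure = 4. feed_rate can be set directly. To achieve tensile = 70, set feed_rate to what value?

feed_rate = 7

Substituting into the tensile equation gives tensile = 9*feed_rate + 7.
Solve 9*feed_rate + 7 = 70: feed_rate = (70 - 7) / 9 = 7.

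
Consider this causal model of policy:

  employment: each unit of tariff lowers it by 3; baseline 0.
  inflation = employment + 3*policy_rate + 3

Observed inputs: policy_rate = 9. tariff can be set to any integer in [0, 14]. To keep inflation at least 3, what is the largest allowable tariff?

Substituting into the inflation equation gives inflation = -3*tariff + 30.
Require -3*tariff + 30 ≥ 3, so tariff ≤ 9.
The largest integer in [0, 14] satisfying this is 9.

tariff = 9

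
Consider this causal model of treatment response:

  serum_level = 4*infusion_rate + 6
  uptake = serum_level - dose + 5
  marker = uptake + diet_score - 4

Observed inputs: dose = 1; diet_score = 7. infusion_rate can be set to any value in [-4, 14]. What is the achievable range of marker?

Substituting into the uptake equation gives uptake = 4*infusion_rate + 10.
marker becomes 4*infusion_rate + 13.
Linear in infusion_rate, so extremes are at the endpoints: infusion_rate = -4 gives marker = -3; infusion_rate = 14 gives marker = 69.

-3 to 69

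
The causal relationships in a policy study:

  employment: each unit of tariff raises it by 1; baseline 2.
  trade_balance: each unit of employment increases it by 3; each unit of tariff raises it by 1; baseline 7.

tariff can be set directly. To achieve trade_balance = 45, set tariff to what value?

Substituting into the trade_balance equation gives trade_balance = 4*tariff + 13.
Solve 4*tariff + 13 = 45: tariff = (45 - 13) / 4 = 8.

tariff = 8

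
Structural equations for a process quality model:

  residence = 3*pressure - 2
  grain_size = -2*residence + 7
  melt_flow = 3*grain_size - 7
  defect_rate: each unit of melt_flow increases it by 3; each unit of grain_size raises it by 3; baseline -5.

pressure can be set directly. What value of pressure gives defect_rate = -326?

Substituting into the grain_size equation gives grain_size = -6*pressure + 11.
melt_flow becomes -18*pressure + 26.
Substituting into the defect_rate equation gives defect_rate = -72*pressure + 106.
Solve -72*pressure + 106 = -326: pressure = (-326 - 106) / -72 = 6.

pressure = 6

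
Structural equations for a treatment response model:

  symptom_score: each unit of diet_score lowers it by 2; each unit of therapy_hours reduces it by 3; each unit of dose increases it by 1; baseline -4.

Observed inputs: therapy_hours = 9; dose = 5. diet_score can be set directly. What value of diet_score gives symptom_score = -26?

Substituting into the symptom_score equation gives symptom_score = -2*diet_score - 26.
Solve -2*diet_score - 26 = -26: diet_score = (-26 + 26) / -2 = 0.

diet_score = 0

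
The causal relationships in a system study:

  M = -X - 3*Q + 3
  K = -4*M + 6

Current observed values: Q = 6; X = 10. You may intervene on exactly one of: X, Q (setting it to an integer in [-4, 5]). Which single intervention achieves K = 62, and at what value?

set X = -1

Intervening on X: with other inputs at their observed values, K = 4*X + 66. Solving for 62 gives X = -1, within [-4, 5].
Intervening on Q: K = 12*Q + 34. Reaching 62 requires Q = 7/3, not an integer.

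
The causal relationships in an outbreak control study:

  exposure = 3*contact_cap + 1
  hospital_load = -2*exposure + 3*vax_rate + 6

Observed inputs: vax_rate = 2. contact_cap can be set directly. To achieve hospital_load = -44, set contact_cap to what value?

Substituting into the hospital_load equation gives hospital_load = -6*contact_cap + 10.
Solve -6*contact_cap + 10 = -44: contact_cap = (-44 - 10) / -6 = 9.

contact_cap = 9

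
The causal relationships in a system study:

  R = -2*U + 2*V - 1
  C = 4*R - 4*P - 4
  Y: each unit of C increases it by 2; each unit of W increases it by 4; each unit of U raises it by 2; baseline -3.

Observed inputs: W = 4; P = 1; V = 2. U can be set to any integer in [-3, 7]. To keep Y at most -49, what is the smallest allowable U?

U = 5

Substituting into the R equation gives R = -2*U + 3.
C becomes -8*U + 4.
Y becomes -14*U + 21.
Require -14*U + 21 ≤ -49, so U ≥ 5.
The smallest integer in [-3, 7] satisfying this is 5.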